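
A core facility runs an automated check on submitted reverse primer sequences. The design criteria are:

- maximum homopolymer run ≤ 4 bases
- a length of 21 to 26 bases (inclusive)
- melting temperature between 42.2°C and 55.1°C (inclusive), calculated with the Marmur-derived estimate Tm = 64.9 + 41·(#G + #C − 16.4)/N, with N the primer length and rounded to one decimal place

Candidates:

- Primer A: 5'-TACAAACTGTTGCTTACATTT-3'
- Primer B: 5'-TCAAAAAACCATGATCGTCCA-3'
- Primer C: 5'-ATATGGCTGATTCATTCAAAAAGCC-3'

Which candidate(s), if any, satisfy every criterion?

Primer A only.

Primer A (21 nt, A=6 T=9 G=2 C=4): longest run = 3 ✓; length 21 ✓; Tm = 64.9 + 41·(6 − 16.4)/21 = 44.6°C ✓ — passes.
Primer B (21 nt, A=9 T=4 G=2 C=6): longest run = 6, exceeds 4 ✗; length 21 ✓; Tm = 64.9 + 41·(8 − 16.4)/21 = 48.5°C ✓ — fails.
Primer C (25 nt, A=9 T=7 G=4 C=5): longest run = 5, exceeds 4 ✗; length 25 ✓; Tm = 64.9 + 41·(9 − 16.4)/25 = 52.8°C ✓ — fails.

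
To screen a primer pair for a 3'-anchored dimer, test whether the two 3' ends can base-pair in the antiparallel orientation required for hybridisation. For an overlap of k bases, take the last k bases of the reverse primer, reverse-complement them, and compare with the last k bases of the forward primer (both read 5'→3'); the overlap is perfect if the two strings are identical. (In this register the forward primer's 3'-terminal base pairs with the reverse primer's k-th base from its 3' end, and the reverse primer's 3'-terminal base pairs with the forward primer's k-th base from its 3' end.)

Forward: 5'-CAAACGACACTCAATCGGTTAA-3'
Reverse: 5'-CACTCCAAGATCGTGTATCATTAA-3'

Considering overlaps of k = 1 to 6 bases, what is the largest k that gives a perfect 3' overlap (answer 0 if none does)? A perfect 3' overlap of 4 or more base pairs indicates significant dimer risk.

Longest perfect overlap: 4 complementary base pairs; significant dimer risk (threshold 4).

Last 6 bases (5'→3') — forward …GGTTAA, reverse …CATTAA.
Reverse complement of the reverse primer's last 6 bases: TTAATG; its first k bases are the reverse complement of the reverse primer's last k bases, so a perfect k-base overlap needs the forward primer's last k bases to equal them.
Comparing (forward last k vs required): k=1: A vs T ✗; k=2: AA vs TT ✗; k=3: TAA vs TTA ✗; k=4: TTAA vs TTAA ✓; k=5: GTTAA vs TTAAT ✗; k=6: GGTTAA vs TTAATG ✗.
Only k = 4 is perfect, so the longest perfect 3' overlap is 4.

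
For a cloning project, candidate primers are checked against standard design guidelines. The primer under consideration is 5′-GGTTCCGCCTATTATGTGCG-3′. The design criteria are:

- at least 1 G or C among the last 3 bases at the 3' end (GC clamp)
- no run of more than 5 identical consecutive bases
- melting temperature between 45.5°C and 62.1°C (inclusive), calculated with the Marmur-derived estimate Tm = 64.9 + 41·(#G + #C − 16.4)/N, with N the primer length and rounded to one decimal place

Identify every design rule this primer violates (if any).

Meets all criteria.

Base counts: A=2, T=7, G=6, C=5 (length 20).
GC clamp: 3' end GCG has 3 G/C ✓
homopolymer run: longest run = 2 ✓
Tm: Tm = 64.9 + 41·(11 − 16.4)/20 = 53.8°C ✓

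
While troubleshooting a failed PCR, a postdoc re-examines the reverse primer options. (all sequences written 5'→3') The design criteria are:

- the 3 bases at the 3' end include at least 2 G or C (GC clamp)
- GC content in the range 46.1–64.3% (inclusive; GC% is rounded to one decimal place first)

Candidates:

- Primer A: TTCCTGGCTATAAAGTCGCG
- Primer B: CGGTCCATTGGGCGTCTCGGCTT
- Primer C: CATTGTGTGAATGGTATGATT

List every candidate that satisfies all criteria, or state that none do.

Primer A (20 nt, A=4 T=6 G=5 C=5): 3' end GCG has 3 G/C ✓; GC 10/20 = 50.0% ✓ — passes.
Primer B (23 nt, A=1 T=7 G=8 C=7): 3' end CTT has 1 G/C, need ≥2 ✗; GC 15/23 = 65.2%, outside 46.1–64.3% ✗ — fails.
Primer C (21 nt, A=5 T=9 G=6 C=1): 3' end ATT has 0 G/C, need ≥2 ✗; GC 7/21 = 33.3%, outside 46.1–64.3% ✗ — fails.

Primer A only.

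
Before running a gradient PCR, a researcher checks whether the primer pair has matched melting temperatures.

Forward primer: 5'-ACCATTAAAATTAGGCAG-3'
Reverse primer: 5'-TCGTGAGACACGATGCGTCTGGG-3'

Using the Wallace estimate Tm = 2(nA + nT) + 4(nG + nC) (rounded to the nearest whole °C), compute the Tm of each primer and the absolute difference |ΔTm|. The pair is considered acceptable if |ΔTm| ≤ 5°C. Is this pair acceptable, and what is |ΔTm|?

Forward: A=8 T=4 G=3 C=3 → Tm = 2·12 + 4·6 = 48°C.
Reverse: A=4 T=5 G=9 C=5 → Tm = 2·9 + 4·14 = 74°C.
|ΔTm| = |48 − 74| = 26°C, > 5°C.

|ΔTm| = 26°C; the pair is not acceptable.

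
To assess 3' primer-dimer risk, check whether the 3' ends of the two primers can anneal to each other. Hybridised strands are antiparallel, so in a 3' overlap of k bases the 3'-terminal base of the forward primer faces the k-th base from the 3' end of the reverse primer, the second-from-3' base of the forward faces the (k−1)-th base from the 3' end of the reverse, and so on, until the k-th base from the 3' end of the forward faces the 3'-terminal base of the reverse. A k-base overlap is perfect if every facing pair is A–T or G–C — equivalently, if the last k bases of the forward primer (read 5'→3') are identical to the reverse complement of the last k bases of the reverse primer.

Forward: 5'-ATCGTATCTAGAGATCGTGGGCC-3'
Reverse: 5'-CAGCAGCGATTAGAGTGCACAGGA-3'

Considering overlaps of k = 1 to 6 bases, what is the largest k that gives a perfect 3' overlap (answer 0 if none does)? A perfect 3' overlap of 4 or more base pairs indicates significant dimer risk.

Longest perfect overlap: 0 complementary base pairs; below the dimer-risk threshold (threshold 4).

Last 6 bases (5'→3') — forward …TGGGCC, reverse …ACAGGA.
Reverse complement of the reverse primer's last 6 bases: TCCTGT; its first k bases are the reverse complement of the reverse primer's last k bases, so a perfect k-base overlap needs the forward primer's last k bases to equal them.
Comparing (forward last k vs required): k=1: C vs T ✗; k=2: CC vs TC ✗; k=3: GCC vs TCC ✗; k=4: GGCC vs TCCT ✗; k=5: GGGCC vs TCCTG ✗; k=6: TGGGCC vs TCCTGT ✗.
No overlap length from 1 to 6 is perfect, so the longest perfect 3' overlap is 0.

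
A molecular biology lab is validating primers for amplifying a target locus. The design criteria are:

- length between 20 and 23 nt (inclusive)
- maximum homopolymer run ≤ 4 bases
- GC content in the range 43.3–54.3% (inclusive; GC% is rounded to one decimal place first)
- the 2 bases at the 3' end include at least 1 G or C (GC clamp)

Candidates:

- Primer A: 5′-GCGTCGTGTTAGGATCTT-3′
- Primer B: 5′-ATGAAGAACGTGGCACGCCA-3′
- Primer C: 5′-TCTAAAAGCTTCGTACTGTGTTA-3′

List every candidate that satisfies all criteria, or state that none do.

Primer A (18 nt, A=2 T=7 G=6 C=3): length 18, outside 20–23 ✗; longest run = 2 ✓; GC 9/18 = 50.0% ✓; 3' end TT has 0 G/C, need ≥1 ✗ — fails.
Primer B (20 nt, A=7 T=2 G=6 C=5): length 20 ✓; longest run = 2 ✓; GC 11/20 = 55.0%, outside 43.3–54.3% ✗; 3' end CA has 1 G/C ✓ — fails.
Primer C (23 nt, A=6 T=9 G=4 C=4): length 23 ✓; longest run = 4 ✓; GC 8/23 = 34.8%, outside 43.3–54.3% ✗; 3' end TA has 0 G/C, need ≥1 ✗ — fails.

None of the candidates satisfy all criteria.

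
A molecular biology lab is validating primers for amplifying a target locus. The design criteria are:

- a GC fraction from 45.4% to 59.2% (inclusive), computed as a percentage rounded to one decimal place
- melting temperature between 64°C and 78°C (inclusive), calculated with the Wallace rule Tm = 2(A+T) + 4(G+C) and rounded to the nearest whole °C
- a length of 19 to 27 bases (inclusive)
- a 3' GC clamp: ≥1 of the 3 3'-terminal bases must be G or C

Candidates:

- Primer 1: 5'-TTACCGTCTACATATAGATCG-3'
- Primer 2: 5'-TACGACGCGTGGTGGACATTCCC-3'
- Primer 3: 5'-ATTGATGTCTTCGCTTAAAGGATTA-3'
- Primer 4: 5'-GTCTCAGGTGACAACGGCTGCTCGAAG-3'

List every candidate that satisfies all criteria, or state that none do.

Primer 1 (21 nt, A=6 T=7 G=3 C=5): GC 8/21 = 38.1%, outside 45.4–59.2% ✗; Tm = 2·13 + 4·8 = 58°C, outside 64–78°C ✗; length 21 ✓; 3' end TCG has 2 G/C ✓ — fails.
Primer 2 (23 nt, A=4 T=5 G=7 C=7): GC 14/23 = 60.9%, outside 45.4–59.2% ✗; Tm = 2·9 + 4·14 = 74°C ✓; length 23 ✓; 3' end CCC has 3 G/C ✓ — fails.
Primer 3 (25 nt, A=7 T=10 G=5 C=3): GC 8/25 = 32.0%, outside 45.4–59.2% ✗; Tm = 2·17 + 4·8 = 66°C ✓; length 25 ✓; 3' end TTA has 0 G/C, need ≥1 ✗ — fails.
Primer 4 (27 nt, A=6 T=5 G=9 C=7): GC 16/27 = 59.3%, outside 45.4–59.2% ✗; Tm = 2·11 + 4·16 = 86°C, outside 64–78°C ✗; length 27 ✓; 3' end AAG has 1 G/C ✓ — fails.

None of the candidates satisfy all criteria.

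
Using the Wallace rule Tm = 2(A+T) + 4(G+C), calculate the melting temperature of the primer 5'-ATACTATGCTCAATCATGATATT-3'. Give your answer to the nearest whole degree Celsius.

58°C

Base counts: A=8, T=9, G=2, C=4 (length 23).
Tm = 2·(8+9) + 4·(2+4) = 2·17 + 4·6 = 34 + 24 = 58°C.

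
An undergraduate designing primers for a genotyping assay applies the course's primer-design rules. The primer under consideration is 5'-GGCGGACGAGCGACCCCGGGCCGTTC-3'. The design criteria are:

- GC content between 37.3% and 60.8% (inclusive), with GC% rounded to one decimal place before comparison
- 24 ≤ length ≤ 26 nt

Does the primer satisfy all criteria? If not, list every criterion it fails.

Base counts: A=3, T=2, G=11, C=10 (length 26).
GC content: GC 21/26 = 80.8%, outside 37.3–60.8% ✗
length: length 26 ✓

Fails: GC content.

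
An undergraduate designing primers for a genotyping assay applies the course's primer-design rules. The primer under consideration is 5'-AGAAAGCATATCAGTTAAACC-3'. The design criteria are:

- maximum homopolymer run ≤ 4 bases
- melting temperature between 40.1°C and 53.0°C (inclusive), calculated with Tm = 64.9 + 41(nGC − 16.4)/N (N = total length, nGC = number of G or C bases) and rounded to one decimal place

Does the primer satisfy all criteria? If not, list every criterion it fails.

Base counts: A=10, T=4, G=3, C=4 (length 21).
homopolymer run: longest run = 3 ✓
Tm: Tm = 64.9 + 41·(7 − 16.4)/21 = 46.5°C ✓

Meets all criteria.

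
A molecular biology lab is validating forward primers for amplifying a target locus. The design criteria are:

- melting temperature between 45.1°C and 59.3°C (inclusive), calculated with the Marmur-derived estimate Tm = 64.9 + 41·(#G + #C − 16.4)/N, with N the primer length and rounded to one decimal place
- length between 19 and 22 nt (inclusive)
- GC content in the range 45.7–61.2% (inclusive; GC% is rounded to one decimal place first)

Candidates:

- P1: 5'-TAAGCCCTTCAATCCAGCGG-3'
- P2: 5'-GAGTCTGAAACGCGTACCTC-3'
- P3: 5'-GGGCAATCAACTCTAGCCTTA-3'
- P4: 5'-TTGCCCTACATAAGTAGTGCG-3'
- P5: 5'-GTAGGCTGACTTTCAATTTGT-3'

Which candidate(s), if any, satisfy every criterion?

P1, P2, P3 and P4.

P1 (20 nt, A=5 T=4 G=4 C=7): Tm = 64.9 + 41·(11 − 16.4)/20 = 53.8°C ✓; length 20 ✓; GC 11/20 = 55.0% ✓ — passes.
P2 (20 nt, A=5 T=4 G=5 C=6): Tm = 64.9 + 41·(11 − 16.4)/20 = 53.8°C ✓; length 20 ✓; GC 11/20 = 55.0% ✓ — passes.
P3 (21 nt, A=6 T=5 G=4 C=6): Tm = 64.9 + 41·(10 − 16.4)/21 = 52.4°C ✓; length 21 ✓; GC 10/21 = 47.6% ✓ — passes.
P4 (21 nt, A=5 T=6 G=5 C=5): Tm = 64.9 + 41·(10 − 16.4)/21 = 52.4°C ✓; length 21 ✓; GC 10/21 = 47.6% ✓ — passes.
P5 (21 nt, A=4 T=9 G=5 C=3): Tm = 64.9 + 41·(8 − 16.4)/21 = 48.5°C ✓; length 21 ✓; GC 8/21 = 38.1%, outside 45.7–61.2% ✗ — fails.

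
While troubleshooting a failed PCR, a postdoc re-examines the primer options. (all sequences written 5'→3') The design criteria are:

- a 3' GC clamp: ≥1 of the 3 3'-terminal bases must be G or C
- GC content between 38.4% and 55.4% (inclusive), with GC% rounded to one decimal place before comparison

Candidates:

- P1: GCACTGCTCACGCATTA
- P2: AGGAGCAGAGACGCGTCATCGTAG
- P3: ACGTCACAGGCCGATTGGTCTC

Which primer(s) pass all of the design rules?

None of the candidates satisfy all criteria.

P1 (17 nt, A=4 T=4 G=3 C=6): 3' end TTA has 0 G/C, need ≥1 ✗; GC 9/17 = 52.9% ✓ — fails.
P2 (24 nt, A=7 T=3 G=9 C=5): 3' end TAG has 1 G/C ✓; GC 14/24 = 58.3%, outside 38.4–55.4% ✗ — fails.
P3 (22 nt, A=4 T=5 G=6 C=7): 3' end CTC has 2 G/C ✓; GC 13/22 = 59.1%, outside 38.4–55.4% ✗ — fails.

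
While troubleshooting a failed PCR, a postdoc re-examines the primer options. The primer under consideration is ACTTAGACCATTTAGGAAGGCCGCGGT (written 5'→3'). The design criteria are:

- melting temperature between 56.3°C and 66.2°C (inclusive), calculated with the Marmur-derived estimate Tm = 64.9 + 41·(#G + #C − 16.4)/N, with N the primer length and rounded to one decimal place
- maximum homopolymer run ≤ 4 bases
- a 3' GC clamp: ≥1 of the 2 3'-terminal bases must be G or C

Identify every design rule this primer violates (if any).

Meets all criteria.

Base counts: A=7, T=6, G=8, C=6 (length 27).
Tm: Tm = 64.9 + 41·(14 − 16.4)/27 = 61.3°C ✓
homopolymer run: longest run = 3 ✓
GC clamp: 3' end GT has 1 G/C ✓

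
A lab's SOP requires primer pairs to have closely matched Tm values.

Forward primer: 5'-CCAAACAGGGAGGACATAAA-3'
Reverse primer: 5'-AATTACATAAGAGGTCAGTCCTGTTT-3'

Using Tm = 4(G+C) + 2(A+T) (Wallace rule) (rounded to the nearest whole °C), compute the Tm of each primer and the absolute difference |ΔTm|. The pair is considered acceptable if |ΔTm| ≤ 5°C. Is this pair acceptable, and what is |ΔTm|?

|ΔTm| = 12°C; the pair is not acceptable.

Forward: A=10 T=1 G=5 C=4 → Tm = 2·11 + 4·9 = 58°C.
Reverse: A=8 T=9 G=5 C=4 → Tm = 2·17 + 4·9 = 70°C.
|ΔTm| = |58 − 70| = 12°C, > 5°C.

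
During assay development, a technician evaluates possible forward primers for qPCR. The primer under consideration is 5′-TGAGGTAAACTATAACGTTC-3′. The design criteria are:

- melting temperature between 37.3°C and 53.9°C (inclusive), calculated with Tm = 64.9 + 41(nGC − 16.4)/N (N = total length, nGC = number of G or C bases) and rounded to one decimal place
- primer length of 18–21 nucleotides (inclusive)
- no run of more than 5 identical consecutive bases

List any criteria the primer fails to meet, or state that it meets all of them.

Base counts: A=7, T=6, G=4, C=3 (length 20).
Tm: Tm = 64.9 + 41·(7 − 16.4)/20 = 45.6°C ✓
length: length 20 ✓
homopolymer run: longest run = 3 ✓

Meets all criteria.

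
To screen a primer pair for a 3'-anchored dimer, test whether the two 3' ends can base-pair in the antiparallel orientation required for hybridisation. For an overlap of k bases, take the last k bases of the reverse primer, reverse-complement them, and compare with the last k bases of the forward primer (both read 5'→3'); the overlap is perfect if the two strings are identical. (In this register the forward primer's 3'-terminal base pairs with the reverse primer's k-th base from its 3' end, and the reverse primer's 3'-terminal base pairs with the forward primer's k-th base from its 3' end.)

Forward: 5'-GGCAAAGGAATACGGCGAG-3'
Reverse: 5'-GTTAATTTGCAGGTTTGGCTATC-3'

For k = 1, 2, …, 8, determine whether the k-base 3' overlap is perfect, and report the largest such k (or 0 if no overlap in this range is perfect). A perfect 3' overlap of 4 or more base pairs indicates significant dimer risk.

Longest perfect overlap: 1 complementary base pair; below the dimer-risk threshold (threshold 4).

Last 8 bases (5'→3') — forward …ACGGCGAG, reverse …TGGCTATC.
Reverse complement of the reverse primer's last 8 bases: GATAGCCA; its first k bases are the reverse complement of the reverse primer's last k bases, so a perfect k-base overlap needs the forward primer's last k bases to equal them.
Comparing (forward last k vs required): k=1: G vs G ✓; k=2: AG vs GA ✗; k=3: GAG vs GAT ✗; k=4: CGAG vs GATA ✗; k=5: GCGAG vs GATAG ✗; k=6: GGCGAG vs GATAGC ✗; k=7: CGGCGAG vs GATAGCC ✗; k=8: ACGGCGAG vs GATAGCCA ✗.
Only k = 1 is perfect, so the longest perfect 3' overlap is 1.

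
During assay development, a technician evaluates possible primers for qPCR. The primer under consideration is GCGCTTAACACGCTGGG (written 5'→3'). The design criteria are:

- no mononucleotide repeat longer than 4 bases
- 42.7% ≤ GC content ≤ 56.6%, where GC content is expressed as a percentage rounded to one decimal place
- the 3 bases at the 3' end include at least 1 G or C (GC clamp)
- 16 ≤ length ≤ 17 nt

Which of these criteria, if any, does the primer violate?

Fails: GC content.

Base counts: A=3, T=3, G=6, C=5 (length 17).
homopolymer run: longest run = 3 ✓
GC content: GC 11/17 = 64.7%, outside 42.7–56.6% ✗
GC clamp: 3' end GGG has 3 G/C ✓
length: length 17 ✓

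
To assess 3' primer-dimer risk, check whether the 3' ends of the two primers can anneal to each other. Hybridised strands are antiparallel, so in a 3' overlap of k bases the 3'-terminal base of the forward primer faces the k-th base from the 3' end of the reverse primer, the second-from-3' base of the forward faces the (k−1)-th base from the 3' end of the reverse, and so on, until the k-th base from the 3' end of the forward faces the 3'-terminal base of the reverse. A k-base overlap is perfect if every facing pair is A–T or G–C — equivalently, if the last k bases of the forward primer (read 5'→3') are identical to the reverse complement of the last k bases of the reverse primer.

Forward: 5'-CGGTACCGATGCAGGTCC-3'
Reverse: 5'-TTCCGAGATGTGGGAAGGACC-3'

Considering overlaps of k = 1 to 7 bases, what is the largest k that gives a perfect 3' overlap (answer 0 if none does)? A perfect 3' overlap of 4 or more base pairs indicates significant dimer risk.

Longest perfect overlap: 5 complementary base pairs; significant dimer risk (threshold 4).

Last 7 bases (5'→3') — forward …CAGGTCC, reverse …AAGGACC.
Reverse complement of the reverse primer's last 7 bases: GGTCCTT; its first k bases are the reverse complement of the reverse primer's last k bases, so a perfect k-base overlap needs the forward primer's last k bases to equal them.
Comparing (forward last k vs required): k=1: C vs G ✗; k=2: CC vs GG ✗; k=3: TCC vs GGT ✗; k=4: GTCC vs GGTC ✗; k=5: GGTCC vs GGTCC ✓; k=6: AGGTCC vs GGTCCT ✗; k=7: CAGGTCC vs GGTCCTT ✗.
Only k = 5 is perfect, so the longest perfect 3' overlap is 5.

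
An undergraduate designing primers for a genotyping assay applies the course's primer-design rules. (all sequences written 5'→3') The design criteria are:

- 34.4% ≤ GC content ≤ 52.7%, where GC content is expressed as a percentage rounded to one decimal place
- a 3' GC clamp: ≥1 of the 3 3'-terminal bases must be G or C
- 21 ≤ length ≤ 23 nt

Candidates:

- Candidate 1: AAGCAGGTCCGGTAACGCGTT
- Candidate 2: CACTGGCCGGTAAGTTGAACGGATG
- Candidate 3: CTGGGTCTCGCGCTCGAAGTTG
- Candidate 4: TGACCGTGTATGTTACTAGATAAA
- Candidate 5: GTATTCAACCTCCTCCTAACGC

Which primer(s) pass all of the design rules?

Candidate 1 (21 nt, A=5 T=4 G=7 C=5): GC 12/21 = 57.1%, outside 34.4–52.7% ✗; 3' end GTT has 1 G/C ✓; length 21 ✓ — fails.
Candidate 2 (25 nt, A=6 T=5 G=9 C=5): GC 14/25 = 56.0%, outside 34.4–52.7% ✗; 3' end ATG has 1 G/C ✓; length 25, outside 21–23 ✗ — fails.
Candidate 3 (22 nt, A=2 T=6 G=8 C=6): GC 14/22 = 63.6%, outside 34.4–52.7% ✗; 3' end TTG has 1 G/C ✓; length 22 ✓ — fails.
Candidate 4 (24 nt, A=8 T=8 G=5 C=3): GC 8/24 = 33.3%, outside 34.4–52.7% ✗; 3' end AAA has 0 G/C, need ≥1 ✗; length 24, outside 21–23 ✗ — fails.
Candidate 5 (22 nt, A=5 T=6 G=2 C=9): GC 11/22 = 50.0% ✓; 3' end CGC has 3 G/C ✓; length 22 ✓ — passes.

Candidate 5 only.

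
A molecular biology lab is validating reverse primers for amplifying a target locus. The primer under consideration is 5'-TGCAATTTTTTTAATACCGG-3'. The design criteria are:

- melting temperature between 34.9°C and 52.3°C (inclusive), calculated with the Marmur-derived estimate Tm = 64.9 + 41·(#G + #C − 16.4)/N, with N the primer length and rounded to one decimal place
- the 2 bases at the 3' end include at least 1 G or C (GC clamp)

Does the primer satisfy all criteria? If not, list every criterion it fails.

Meets all criteria.

Base counts: A=5, T=9, G=3, C=3 (length 20).
Tm: Tm = 64.9 + 41·(6 − 16.4)/20 = 43.6°C ✓
GC clamp: 3' end GG has 2 G/C ✓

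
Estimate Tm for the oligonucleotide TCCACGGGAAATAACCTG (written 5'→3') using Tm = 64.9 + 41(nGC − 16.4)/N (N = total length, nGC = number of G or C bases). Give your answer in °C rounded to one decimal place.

48.0°C

Base counts: A=6, T=3, G=4, C=5; G+C = 9, N = 18.
Tm = 64.9 + 41·(9 − 16.4)/18 = 64.9 + -303.40/18 = 48.0°C.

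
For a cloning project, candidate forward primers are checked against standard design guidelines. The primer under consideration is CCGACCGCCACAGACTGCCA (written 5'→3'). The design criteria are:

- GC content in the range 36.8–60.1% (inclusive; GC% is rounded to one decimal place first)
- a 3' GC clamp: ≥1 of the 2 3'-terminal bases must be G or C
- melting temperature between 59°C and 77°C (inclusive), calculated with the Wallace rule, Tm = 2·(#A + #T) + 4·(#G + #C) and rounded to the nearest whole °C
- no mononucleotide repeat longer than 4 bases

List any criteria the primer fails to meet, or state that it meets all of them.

Fails: GC content.

Base counts: A=5, T=1, G=4, C=10 (length 20).
GC content: GC 14/20 = 70.0%, outside 36.8–60.1% ✗
GC clamp: 3' end CA has 1 G/C ✓
Tm: Tm = 2·6 + 4·14 = 68°C ✓
homopolymer run: longest run = 2 ✓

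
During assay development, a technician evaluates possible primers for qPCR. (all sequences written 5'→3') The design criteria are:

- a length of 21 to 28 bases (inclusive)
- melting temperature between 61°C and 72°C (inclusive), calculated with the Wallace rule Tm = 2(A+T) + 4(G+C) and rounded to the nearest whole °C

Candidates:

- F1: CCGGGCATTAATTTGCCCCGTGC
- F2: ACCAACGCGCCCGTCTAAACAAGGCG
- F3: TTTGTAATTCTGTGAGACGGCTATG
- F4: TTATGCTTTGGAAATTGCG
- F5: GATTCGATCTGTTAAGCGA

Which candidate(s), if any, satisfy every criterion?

F3 only.

F1 (23 nt, A=3 T=6 G=6 C=8): length 23 ✓; Tm = 2·9 + 4·14 = 74°C, outside 61–72°C ✗ — fails.
F2 (26 nt, A=8 T=2 G=6 C=10): length 26 ✓; Tm = 2·10 + 4·16 = 84°C, outside 61–72°C ✗ — fails.
F3 (25 nt, A=5 T=10 G=7 C=3): length 25 ✓; Tm = 2·15 + 4·10 = 70°C ✓ — passes.
F4 (19 nt, A=4 T=8 G=5 C=2): length 19, outside 21–28 ✗; Tm = 2·12 + 4·7 = 52°C, outside 61–72°C ✗ — fails.
F5 (19 nt, A=5 T=6 G=5 C=3): length 19, outside 21–28 ✗; Tm = 2·11 + 4·8 = 54°C, outside 61–72°C ✗ — fails.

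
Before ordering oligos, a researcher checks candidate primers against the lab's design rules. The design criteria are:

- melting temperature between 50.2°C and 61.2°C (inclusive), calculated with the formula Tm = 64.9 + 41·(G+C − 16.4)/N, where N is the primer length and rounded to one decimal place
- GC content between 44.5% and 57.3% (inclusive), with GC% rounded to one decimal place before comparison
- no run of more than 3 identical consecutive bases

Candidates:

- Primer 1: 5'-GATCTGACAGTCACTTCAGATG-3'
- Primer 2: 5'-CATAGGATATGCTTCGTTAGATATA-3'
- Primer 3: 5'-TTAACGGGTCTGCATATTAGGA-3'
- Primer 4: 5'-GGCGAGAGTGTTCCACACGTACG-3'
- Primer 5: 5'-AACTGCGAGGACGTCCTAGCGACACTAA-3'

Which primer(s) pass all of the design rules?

Primer 1 only.

Primer 1 (22 nt, A=6 T=6 G=5 C=5): Tm = 64.9 + 41·(10 − 16.4)/22 = 53.0°C ✓; GC 10/22 = 45.5% ✓; longest run = 2 ✓ — passes.
Primer 2 (25 nt, A=8 T=9 G=5 C=3): Tm = 64.9 + 41·(8 − 16.4)/25 = 51.1°C ✓; GC 8/25 = 32.0%, outside 44.5–57.3% ✗; longest run = 2 ✓ — fails.
Primer 3 (22 nt, A=6 T=7 G=6 C=3): Tm = 64.9 + 41·(9 − 16.4)/22 = 51.1°C ✓; GC 9/22 = 40.9%, outside 44.5–57.3% ✗; longest run = 3 ✓ — fails.
Primer 4 (23 nt, A=5 T=4 G=8 C=6): Tm = 64.9 + 41·(14 − 16.4)/23 = 60.6°C ✓; GC 14/23 = 60.9%, outside 44.5–57.3% ✗; longest run = 2 ✓ — fails.
Primer 5 (28 nt, A=9 T=4 G=7 C=8): Tm = 64.9 + 41·(15 − 16.4)/28 = 62.9°C, outside 50.2–61.2°C ✗; GC 15/28 = 53.6% ✓; longest run = 2 ✓ — fails.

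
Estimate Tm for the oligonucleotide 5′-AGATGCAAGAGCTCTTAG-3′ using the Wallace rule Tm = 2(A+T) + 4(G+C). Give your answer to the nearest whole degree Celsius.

52°C

Base counts: A=6, T=4, G=5, C=3 (length 18).
Tm = 2·(6+4) + 4·(5+3) = 2·10 + 4·8 = 20 + 32 = 52°C.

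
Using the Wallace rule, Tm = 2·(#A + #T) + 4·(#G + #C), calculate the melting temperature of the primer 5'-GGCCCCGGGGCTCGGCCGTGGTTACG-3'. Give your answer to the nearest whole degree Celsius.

Base counts: A=1, T=4, G=12, C=9 (length 26).
Tm = 2·(1+4) + 4·(12+9) = 2·5 + 4·21 = 10 + 84 = 94°C.

94°C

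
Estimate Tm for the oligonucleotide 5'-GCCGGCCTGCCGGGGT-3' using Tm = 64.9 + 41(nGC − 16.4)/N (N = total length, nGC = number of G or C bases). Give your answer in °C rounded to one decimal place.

58.8°C

Base counts: A=0, T=2, G=8, C=6; G+C = 14, N = 16.
Tm = 64.9 + 41·(14 − 16.4)/16 = 64.9 + -98.40/16 = 58.8°C.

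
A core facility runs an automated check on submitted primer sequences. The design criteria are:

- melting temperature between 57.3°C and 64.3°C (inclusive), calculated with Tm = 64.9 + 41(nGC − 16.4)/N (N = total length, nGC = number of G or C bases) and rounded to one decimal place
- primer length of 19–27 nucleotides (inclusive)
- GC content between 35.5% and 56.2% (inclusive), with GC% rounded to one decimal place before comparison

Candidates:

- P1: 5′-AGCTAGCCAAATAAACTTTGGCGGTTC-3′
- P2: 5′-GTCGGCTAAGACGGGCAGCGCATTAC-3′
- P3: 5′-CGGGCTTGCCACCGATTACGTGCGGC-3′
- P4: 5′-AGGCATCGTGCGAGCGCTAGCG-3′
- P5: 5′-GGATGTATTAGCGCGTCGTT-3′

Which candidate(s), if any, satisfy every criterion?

P1 (27 nt, A=8 T=7 G=6 C=6): Tm = 64.9 + 41·(12 − 16.4)/27 = 58.2°C ✓; length 27 ✓; GC 12/27 = 44.4% ✓ — passes.
P2 (26 nt, A=6 T=4 G=9 C=7): Tm = 64.9 + 41·(16 − 16.4)/26 = 64.3°C ✓; length 26 ✓; GC 16/26 = 61.5%, outside 35.5–56.2% ✗ — fails.
P3 (26 nt, A=3 T=5 G=9 C=9): Tm = 64.9 + 41·(18 − 16.4)/26 = 67.4°C, outside 57.3–64.3°C ✗; length 26 ✓; GC 18/26 = 69.2%, outside 35.5–56.2% ✗ — fails.
P4 (22 nt, A=4 T=3 G=9 C=6): Tm = 64.9 + 41·(15 − 16.4)/22 = 62.3°C ✓; length 22 ✓; GC 15/22 = 68.2%, outside 35.5–56.2% ✗ — fails.
P5 (20 nt, A=3 T=7 G=7 C=3): Tm = 64.9 + 41·(10 − 16.4)/20 = 51.8°C, outside 57.3–64.3°C ✗; length 20 ✓; GC 10/20 = 50.0% ✓ — fails.

P1 only.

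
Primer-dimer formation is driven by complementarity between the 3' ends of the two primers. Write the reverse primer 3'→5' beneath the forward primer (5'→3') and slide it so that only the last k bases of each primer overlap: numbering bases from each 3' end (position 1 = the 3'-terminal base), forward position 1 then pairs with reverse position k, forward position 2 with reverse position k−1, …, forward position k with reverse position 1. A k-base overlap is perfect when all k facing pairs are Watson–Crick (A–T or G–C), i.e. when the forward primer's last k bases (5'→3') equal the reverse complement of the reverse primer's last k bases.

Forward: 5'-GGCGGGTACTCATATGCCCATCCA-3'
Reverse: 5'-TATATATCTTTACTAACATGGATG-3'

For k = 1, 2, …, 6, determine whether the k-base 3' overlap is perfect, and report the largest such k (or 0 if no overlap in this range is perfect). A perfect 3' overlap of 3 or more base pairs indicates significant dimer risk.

Last 6 bases (5'→3') — forward …CATCCA, reverse …TGGATG.
Reverse complement of the reverse primer's last 6 bases: CATCCA; its first k bases are the reverse complement of the reverse primer's last k bases, so a perfect k-base overlap needs the forward primer's last k bases to equal them.
Comparing (forward last k vs required): k=1: A vs C ✗; k=2: CA vs CA ✓; k=3: CCA vs CAT ✗; k=4: TCCA vs CATC ✗; k=5: ATCCA vs CATCC ✗; k=6: CATCCA vs CATCCA ✓.
Perfect overlaps at k = 2, 6; the largest is 6.

Longest perfect overlap: 6 complementary base pairs; significant dimer risk (threshold 3).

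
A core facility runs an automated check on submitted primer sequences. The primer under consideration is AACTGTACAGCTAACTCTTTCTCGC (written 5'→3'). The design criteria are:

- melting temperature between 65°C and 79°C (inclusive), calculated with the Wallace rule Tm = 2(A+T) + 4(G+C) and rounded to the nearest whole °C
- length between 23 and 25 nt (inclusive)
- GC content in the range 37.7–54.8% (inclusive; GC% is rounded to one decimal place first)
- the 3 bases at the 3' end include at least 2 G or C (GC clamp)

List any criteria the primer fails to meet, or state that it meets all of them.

Meets all criteria.

Base counts: A=6, T=8, G=3, C=8 (length 25).
Tm: Tm = 2·14 + 4·11 = 72°C ✓
length: length 25 ✓
GC content: GC 11/25 = 44.0% ✓
GC clamp: 3' end CGC has 3 G/C ✓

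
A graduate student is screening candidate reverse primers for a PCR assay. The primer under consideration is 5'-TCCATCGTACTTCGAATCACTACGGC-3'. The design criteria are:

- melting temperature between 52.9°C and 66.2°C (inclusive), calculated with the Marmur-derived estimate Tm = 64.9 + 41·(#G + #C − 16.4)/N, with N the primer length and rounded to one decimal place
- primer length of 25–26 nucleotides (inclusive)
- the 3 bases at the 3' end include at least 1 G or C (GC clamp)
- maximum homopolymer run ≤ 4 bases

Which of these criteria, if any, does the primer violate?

Meets all criteria.

Base counts: A=6, T=7, G=4, C=9 (length 26).
Tm: Tm = 64.9 + 41·(13 − 16.4)/26 = 59.5°C ✓
length: length 26 ✓
GC clamp: 3' end GGC has 3 G/C ✓
homopolymer run: longest run = 2 ✓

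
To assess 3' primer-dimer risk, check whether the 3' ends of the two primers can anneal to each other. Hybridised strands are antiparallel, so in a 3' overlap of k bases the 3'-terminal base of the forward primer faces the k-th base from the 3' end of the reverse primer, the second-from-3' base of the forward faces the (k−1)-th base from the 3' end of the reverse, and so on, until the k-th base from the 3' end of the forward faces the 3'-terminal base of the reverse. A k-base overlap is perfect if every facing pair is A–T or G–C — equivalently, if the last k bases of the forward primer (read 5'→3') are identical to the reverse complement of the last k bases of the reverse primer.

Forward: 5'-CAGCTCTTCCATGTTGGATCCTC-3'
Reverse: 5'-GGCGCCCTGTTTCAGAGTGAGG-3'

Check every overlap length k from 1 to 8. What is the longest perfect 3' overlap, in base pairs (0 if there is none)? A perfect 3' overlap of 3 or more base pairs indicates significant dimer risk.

Longest perfect overlap: 4 complementary base pairs; significant dimer risk (threshold 3).

Last 8 bases (5'→3') — forward …GGATCCTC, reverse …GAGTGAGG.
Reverse complement of the reverse primer's last 8 bases: CCTCACTC; its first k bases are the reverse complement of the reverse primer's last k bases, so a perfect k-base overlap needs the forward primer's last k bases to equal them.
Comparing (forward last k vs required): k=1: C vs C ✓; k=2: TC vs CC ✗; k=3: CTC vs CCT ✗; k=4: CCTC vs CCTC ✓; k=5: TCCTC vs CCTCA ✗; k=6: ATCCTC vs CCTCAC ✗; k=7: GATCCTC vs CCTCACT ✗; k=8: GGATCCTC vs CCTCACTC ✗.
Perfect overlaps at k = 1, 4; the largest is 4.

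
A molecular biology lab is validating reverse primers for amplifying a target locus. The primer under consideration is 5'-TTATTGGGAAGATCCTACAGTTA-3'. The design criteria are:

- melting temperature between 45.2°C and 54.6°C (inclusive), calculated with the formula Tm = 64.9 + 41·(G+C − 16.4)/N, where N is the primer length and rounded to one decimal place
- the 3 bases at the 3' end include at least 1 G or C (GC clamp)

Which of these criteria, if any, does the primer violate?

Fails: GC clamp.

Base counts: A=7, T=8, G=5, C=3 (length 23).
Tm: Tm = 64.9 + 41·(8 − 16.4)/23 = 49.9°C ✓
GC clamp: 3' end TTA has 0 G/C, need ≥1 ✗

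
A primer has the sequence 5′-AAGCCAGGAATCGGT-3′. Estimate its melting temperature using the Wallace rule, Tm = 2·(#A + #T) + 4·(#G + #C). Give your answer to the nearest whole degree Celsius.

Base counts: A=5, T=2, G=5, C=3 (length 15).
Tm = 2·(5+2) + 4·(5+3) = 2·7 + 4·8 = 14 + 32 = 46°C.

46°C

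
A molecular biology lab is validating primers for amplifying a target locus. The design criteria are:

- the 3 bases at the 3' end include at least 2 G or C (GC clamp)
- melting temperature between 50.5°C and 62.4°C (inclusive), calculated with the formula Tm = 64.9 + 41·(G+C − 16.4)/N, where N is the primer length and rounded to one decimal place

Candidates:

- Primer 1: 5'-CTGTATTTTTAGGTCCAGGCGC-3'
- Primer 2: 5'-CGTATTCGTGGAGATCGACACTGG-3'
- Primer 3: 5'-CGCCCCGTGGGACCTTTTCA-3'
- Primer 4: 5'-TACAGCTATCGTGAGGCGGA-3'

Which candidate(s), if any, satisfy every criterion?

Primer 1, Primer 2 and Primer 4.

Primer 1 (22 nt, A=3 T=8 G=6 C=5): 3' end CGC has 3 G/C ✓; Tm = 64.9 + 41·(11 − 16.4)/22 = 54.8°C ✓ — passes.
Primer 2 (24 nt, A=5 T=6 G=8 C=5): 3' end TGG has 2 G/C ✓; Tm = 64.9 + 41·(13 − 16.4)/24 = 59.1°C ✓ — passes.
Primer 3 (20 nt, A=2 T=5 G=5 C=8): 3' end TCA has 1 G/C, need ≥2 ✗; Tm = 64.9 + 41·(13 − 16.4)/20 = 57.9°C ✓ — fails.
Primer 4 (20 nt, A=5 T=4 G=7 C=4): 3' end GGA has 2 G/C ✓; Tm = 64.9 + 41·(11 − 16.4)/20 = 53.8°C ✓ — passes.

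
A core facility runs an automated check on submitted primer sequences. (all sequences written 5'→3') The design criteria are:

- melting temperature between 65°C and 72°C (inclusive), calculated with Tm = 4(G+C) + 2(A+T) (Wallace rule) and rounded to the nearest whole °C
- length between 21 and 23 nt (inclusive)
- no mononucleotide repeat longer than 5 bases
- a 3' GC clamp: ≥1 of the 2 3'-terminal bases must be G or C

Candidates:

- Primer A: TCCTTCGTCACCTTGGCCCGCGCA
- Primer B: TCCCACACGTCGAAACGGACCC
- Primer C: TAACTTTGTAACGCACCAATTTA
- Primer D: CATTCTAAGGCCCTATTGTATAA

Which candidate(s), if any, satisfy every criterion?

Primer A (24 nt, A=2 T=6 G=5 C=11): Tm = 2·8 + 4·16 = 80°C, outside 65–72°C ✗; length 24, outside 21–23 ✗; longest run = 3 ✓; 3' end CA has 1 G/C ✓ — fails.
Primer B (22 nt, A=6 T=2 G=4 C=10): Tm = 2·8 + 4·14 = 72°C ✓; length 22 ✓; longest run = 3 ✓; 3' end CC has 2 G/C ✓ — passes.
Primer C (23 nt, A=8 T=8 G=2 C=5): Tm = 2·16 + 4·7 = 60°C, outside 65–72°C ✗; length 23 ✓; longest run = 3 ✓; 3' end TA has 0 G/C, need ≥1 ✗ — fails.
Primer D (23 nt, A=7 T=8 G=3 C=5): Tm = 2·15 + 4·8 = 62°C, outside 65–72°C ✗; length 23 ✓; longest run = 3 ✓; 3' end AA has 0 G/C, need ≥1 ✗ — fails.

Primer B only.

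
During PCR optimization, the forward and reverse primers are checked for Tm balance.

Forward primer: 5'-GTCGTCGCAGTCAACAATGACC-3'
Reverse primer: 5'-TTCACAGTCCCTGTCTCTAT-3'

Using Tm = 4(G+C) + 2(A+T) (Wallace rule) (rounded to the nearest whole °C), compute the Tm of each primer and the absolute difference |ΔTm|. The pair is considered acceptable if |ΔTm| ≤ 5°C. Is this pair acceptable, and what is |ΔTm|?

|ΔTm| = 10°C; the pair is not acceptable.

Forward: A=6 T=4 G=5 C=7 → Tm = 2·10 + 4·12 = 68°C.
Reverse: A=3 T=8 G=2 C=7 → Tm = 2·11 + 4·9 = 58°C.
|ΔTm| = |68 − 58| = 10°C, > 5°C.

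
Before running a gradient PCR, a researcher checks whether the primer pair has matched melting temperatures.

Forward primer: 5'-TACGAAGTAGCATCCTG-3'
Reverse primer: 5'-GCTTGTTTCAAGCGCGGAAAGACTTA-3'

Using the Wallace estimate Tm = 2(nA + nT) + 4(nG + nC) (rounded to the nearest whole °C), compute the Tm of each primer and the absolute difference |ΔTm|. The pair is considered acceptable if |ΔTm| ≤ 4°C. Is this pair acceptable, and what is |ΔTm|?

|ΔTm| = 26°C; the pair is not acceptable.

Forward: A=5 T=4 G=4 C=4 → Tm = 2·9 + 4·8 = 50°C.
Reverse: A=7 T=7 G=7 C=5 → Tm = 2·14 + 4·12 = 76°C.
|ΔTm| = |50 − 76| = 26°C, > 4°C.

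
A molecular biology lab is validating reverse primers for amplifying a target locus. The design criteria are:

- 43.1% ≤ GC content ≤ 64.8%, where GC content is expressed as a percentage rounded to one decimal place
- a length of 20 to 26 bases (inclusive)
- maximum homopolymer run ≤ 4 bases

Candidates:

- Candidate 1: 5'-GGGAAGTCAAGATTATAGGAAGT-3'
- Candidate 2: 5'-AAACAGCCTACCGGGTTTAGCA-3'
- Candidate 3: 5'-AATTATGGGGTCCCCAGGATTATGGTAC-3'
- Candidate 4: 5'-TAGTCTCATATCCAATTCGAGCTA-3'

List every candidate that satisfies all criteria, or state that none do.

Candidate 1 (23 nt, A=9 T=5 G=8 C=1): GC 9/23 = 39.1%, outside 43.1–64.8% ✗; length 23 ✓; longest run = 3 ✓ — fails.
Candidate 2 (22 nt, A=7 T=4 G=5 C=6): GC 11/22 = 50.0% ✓; length 22 ✓; longest run = 3 ✓ — passes.
Candidate 3 (28 nt, A=7 T=8 G=8 C=5): GC 13/28 = 46.4% ✓; length 28, outside 20–26 ✗; longest run = 4 ✓ — fails.
Candidate 4 (24 nt, A=7 T=8 G=3 C=6): GC 9/24 = 37.5%, outside 43.1–64.8% ✗; length 24 ✓; longest run = 2 ✓ — fails.

Candidate 2 only.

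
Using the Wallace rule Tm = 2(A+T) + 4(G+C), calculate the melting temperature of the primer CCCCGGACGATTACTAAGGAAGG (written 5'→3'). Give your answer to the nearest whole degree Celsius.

72°C

Base counts: A=7, T=3, G=7, C=6 (length 23).
Tm = 2·(7+3) + 4·(7+6) = 2·10 + 4·13 = 20 + 52 = 72°C.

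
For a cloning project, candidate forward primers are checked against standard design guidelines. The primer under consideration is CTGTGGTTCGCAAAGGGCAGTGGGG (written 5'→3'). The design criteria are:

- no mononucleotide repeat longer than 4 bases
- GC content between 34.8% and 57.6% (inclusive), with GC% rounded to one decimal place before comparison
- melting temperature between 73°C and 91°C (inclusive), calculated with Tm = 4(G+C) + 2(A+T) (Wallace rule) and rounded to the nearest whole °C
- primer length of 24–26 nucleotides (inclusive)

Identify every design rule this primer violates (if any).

Fails: GC content.

Base counts: A=4, T=5, G=12, C=4 (length 25).
homopolymer run: longest run = 4 ✓
GC content: GC 16/25 = 64.0%, outside 34.8–57.6% ✗
Tm: Tm = 2·9 + 4·16 = 82°C ✓
length: length 25 ✓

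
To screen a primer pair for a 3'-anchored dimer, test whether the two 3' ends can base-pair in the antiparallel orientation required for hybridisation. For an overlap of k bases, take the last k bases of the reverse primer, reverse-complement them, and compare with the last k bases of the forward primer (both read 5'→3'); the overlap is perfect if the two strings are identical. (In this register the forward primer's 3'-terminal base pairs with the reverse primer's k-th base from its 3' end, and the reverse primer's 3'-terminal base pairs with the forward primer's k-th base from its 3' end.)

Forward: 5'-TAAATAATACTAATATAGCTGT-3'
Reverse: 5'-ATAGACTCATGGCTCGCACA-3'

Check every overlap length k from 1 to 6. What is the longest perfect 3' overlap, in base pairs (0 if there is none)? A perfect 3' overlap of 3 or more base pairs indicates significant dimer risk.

Longest perfect overlap: 3 complementary base pairs; significant dimer risk (threshold 3).

Last 6 bases (5'→3') — forward …AGCTGT, reverse …CGCACA.
Reverse complement of the reverse primer's last 6 bases: TGTGCG; its first k bases are the reverse complement of the reverse primer's last k bases, so a perfect k-base overlap needs the forward primer's last k bases to equal them.
Comparing (forward last k vs required): k=1: T vs T ✓; k=2: GT vs TG ✗; k=3: TGT vs TGT ✓; k=4: CTGT vs TGTG ✗; k=5: GCTGT vs TGTGC ✗; k=6: AGCTGT vs TGTGCG ✗.
Perfect overlaps at k = 1, 3; the largest is 3.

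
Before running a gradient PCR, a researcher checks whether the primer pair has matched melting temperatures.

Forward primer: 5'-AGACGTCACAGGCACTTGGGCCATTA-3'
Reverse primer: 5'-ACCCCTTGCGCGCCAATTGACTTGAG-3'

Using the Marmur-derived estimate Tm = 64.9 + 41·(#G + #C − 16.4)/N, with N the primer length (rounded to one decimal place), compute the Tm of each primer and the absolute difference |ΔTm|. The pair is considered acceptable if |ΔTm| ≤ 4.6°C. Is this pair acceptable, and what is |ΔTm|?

Forward: G+C = 14, N = 26 → Tm = 64.9 + 41·(14 − 16.4)/26 = 61.1°C.
Reverse: G+C = 15, N = 26 → Tm = 64.9 + 41·(15 − 16.4)/26 = 62.7°C.
|ΔTm| = |61.1 − 62.7| = 1.6°C, ≤ 4.6°C.

|ΔTm| = 1.6°C; the pair is acceptable.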